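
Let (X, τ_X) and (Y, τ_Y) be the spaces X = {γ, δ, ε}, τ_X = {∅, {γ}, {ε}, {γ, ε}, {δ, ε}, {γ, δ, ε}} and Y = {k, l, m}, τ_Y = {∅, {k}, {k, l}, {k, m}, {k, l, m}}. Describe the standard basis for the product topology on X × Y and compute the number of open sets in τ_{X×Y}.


Basis B = {∅ × ∅, {γ} × {k}, {ε} × {k}, {γ} × {k, l}, {γ} × {k, m}, {γ, ε} × {k}, {δ, ε} × {k}, {ε} × {k, l}, {ε} × {k, m}, {γ} × {k, l, m}, {γ, δ, ε} × {k}, {ε} × {k, l, m}, {γ, ε} × {k, l}, {γ, ε} × {k, m}, {δ, ε} × {k, l}, {δ, ε} × {k, m}, {γ, ε} × {k, l, m}, {γ, δ, ε} × {k, l}, {γ, δ, ε} × {k, m}, {δ, ε} × {k, l, m}, {γ, δ, ε} × {k, l, m}}; |τ_{X×Y}| = 70.

Enumerate products U × V with U ∈ τ_X, V ∈ τ_Y (deduplicated):
  ∅ × ∅ = {} (∅)
  {γ} × {k} = {(γ,k)}
  {ε} × {k} = {(ε,k)}
  {γ} × {k, l} = {(γ,k), (γ,l)}
  {γ} × {k, m} = {(γ,k), (γ,m)}
  {γ, ε} × {k} = {(γ,k), (ε,k)}
  {δ, ε} × {k} = {(δ,k), (ε,k)}
  {ε} × {k, l} = {(ε,k), (ε,l)}
  {ε} × {k, m} = {(ε,k), (ε,m)}
  {γ} × {k, l, m} = {(γ,k), (γ,l), (γ,m)}
  {γ, δ, ε} × {k} = {(γ,k), (δ,k), (ε,k)}
  {ε} × {k, l, m} = {(ε,k), (ε,l), (ε,m)}
  {γ, ε} × {k, l} = {(γ,k), (γ,l), (ε,k), (ε,l)}
  {γ, ε} × {k, m} = {(γ,k), (γ,m), (ε,k), (ε,m)}
  {δ, ε} × {k, l} = {(δ,k), (δ,l), (ε,k), (ε,l)}
  {δ, ε} × {k, m} = {(δ,k), (δ,m), (ε,k), (ε,m)}
  {γ, ε} × {k, l, m} = {(γ,k), (γ,l), (γ,m), (ε,k), (ε,l), (ε,m)}
  {γ, δ, ε} × {k, l} = {(γ,k), (γ,l), (δ,k), (δ,l), (ε,k), (ε,l)}
  {γ, δ, ε} × {k, m} = {(γ,k), (γ,m), (δ,k), (δ,m), (ε,k), (ε,m)}
  {δ, ε} × {k, l, m} = {(δ,k), (δ,l), (δ,m), (ε,k), (ε,l), (ε,m)}
  {γ, δ, ε} × {k, l, m} = {(γ,k), (γ,l), (γ,m), (δ,k), (δ,l), (δ,m), (ε,k), (ε,l), (ε,m)}
These 21 distinct sets form the basis B.
Close under arbitrary unions to get τ_{X×Y}; counting gives |τ_{X×Y}| = 70.


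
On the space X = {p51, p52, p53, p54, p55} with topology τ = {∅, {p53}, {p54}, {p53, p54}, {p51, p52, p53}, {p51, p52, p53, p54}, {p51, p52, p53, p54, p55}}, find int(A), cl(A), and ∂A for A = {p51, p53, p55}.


int(A) = {p53}, cl(A) = {p51, p52, p53, p55}, ∂A = {p51, p52, p55}.

Closed sets in (X, τ) are complements of opens:
  closed(X, τ) = {∅, {p55}, {p54, p55}, {p51, p52, p55}, {p51, p52, p53, p55}, {p51, p52, p54, p55}, {p51, p52, p53, p54, p55}}.
int(A) = ⋃ {U ∈ τ : U ⊆ A}. Opens contained in A: ∅, {p53}.
Taking the union of these: int(A) = {p53}.
cl(A) = ⋂ {C closed : A ⊆ C}. Closed sets containing A: {p51, p52, p53, p55}, {p51, p52, p53, p54, p55}.
Intersecting these: cl(A) = {p51, p52, p53, p55}.
∂A = cl(A) ∖ int(A) = {p51, p52, p53, p55} ∖ {p53} = {p51, p52, p55}.


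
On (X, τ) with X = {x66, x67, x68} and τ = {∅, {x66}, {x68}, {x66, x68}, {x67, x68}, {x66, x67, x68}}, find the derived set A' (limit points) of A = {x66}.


A' = ∅

For each x ∈ X, list the open sets U ∈ τ with x ∈ U, then check whether U ∩ (A ∖ {x}) ≠ ∅ for every such U.
  x = x66: open {x66} ∋ x has {x66} ∩ (A ∖ {x66}) = ∅, so x is NOT a limit point.
  x = x67: open {x67, x68} ∋ x has {x67, x68} ∩ (A ∖ {x67}) = ∅, so x is NOT a limit point.
  x = x68: open {x68} ∋ x has {x68} ∩ (A ∖ {x68}) = ∅, so x is NOT a limit point.
Collecting: A' = ∅.


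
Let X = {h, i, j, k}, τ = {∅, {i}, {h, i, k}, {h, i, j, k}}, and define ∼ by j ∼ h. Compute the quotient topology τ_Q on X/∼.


X/∼ = {[h=j], [i], [k]}; |τ_Q| = 3.

Equivalence classes: [h=j], [i], [k].
Quotient map π: X → X/∼ sends h ↦ [h=j], i ↦ [i], j ↦ [h=j], k ↦ [k].
For each subset V ⊆ X/∼, compute π^{-1}(V) ⊆ X and check whether π^{-1}(V) ∈ τ. V is open in τ_Q iff π^{-1}(V) ∈ τ.
  V = {}: π^{-1}(V) = ∅ ∈ τ ✓.
  V = {[h=j]}: π^{-1}(V) = {h, j} ∉ τ ✗.
  V = {[i]}: π^{-1}(V) = {i} ∈ τ ✓.
  V = {[h=j], [i]}: π^{-1}(V) = {h, i, j} ∉ τ ✗.
  V = {[k]}: π^{-1}(V) = {k} ∉ τ ✗.
  V = {[h=j], [k]}: π^{-1}(V) = {h, j, k} ∉ τ ✗.
  V = {[i], [k]}: π^{-1}(V) = {i, k} ∉ τ ✗.
  V = {[h=j], [i], [k]}: π^{-1}(V) = {h, i, j, k} ∈ τ ✓.
Open sets in the quotient: τ_Q = {{}, {[i]}, {[h=j], [i], [k]}} (3 elements).


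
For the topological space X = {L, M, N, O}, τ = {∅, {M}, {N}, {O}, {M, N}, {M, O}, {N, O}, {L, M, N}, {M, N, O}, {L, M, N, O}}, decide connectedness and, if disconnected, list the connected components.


(X, τ) is disconnected; components = [{O}, {L, M, N}].

Find clopen sets (U ∈ τ with X ∖ U ∈ τ):
  U = ∅, X ∖ U = {L, M, N, O} — both open, so U is clopen.
  U = {O}, X ∖ U = {L, M, N} — both open, so U is clopen.
  U = {L, M, N}, X ∖ U = {O} — both open, so U is clopen.
  U = {L, M, N, O}, X ∖ U = ∅ — both open, so U is clopen.
Nontrivial clopen(s) exist: e.g. {L, M, N}. So (X, τ) is disconnected.
Compute connected components by grouping points that agree on all clopens:
  component: {O}
  component: {L, M, N}


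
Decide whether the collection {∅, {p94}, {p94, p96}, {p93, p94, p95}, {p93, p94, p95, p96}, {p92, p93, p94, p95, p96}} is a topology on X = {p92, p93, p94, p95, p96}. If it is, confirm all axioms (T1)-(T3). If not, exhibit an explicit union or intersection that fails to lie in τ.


τ IS a topology on X.

Axiom (T1): ∅ ∈ τ? Yes; X ∈ τ? Yes.
Axiom (T2/T3): check pairwise unions and intersections of members of τ.
All pairwise intersections and unions checked — each lies in τ. Therefore τ satisfies (T1), (T2), (T3): it IS a topology on X.


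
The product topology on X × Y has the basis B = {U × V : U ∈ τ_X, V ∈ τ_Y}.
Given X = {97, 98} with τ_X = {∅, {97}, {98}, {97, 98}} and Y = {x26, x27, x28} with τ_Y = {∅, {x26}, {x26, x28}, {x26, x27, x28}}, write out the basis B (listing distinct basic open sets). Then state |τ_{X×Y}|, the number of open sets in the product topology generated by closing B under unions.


Basis B = {∅ × ∅, {97} × {x26}, {98} × {x26}, {97} × {x26, x28}, {97, 98} × {x26}, {98} × {x26, x28}, {97} × {x26, x27, x28}, {98} × {x26, x27, x28}, {97, 98} × {x26, x28}, {97, 98} × {x26, x27, x28}}; |τ_{X×Y}| = 16.

Enumerate products U × V with U ∈ τ_X, V ∈ τ_Y (deduplicated):
  ∅ × ∅ = {} (∅)
  {97} × {x26} = {(97,x26)}
  {98} × {x26} = {(98,x26)}
  {97} × {x26, x28} = {(97,x26), (97,x28)}
  {97, 98} × {x26} = {(97,x26), (98,x26)}
  {98} × {x26, x28} = {(98,x26), (98,x28)}
  {97} × {x26, x27, x28} = {(97,x26), (97,x27), (97,x28)}
  {98} × {x26, x27, x28} = {(98,x26), (98,x27), (98,x28)}
  {97, 98} × {x26, x28} = {(97,x26), (97,x28), (98,x26), (98,x28)}
  {97, 98} × {x26, x27, x28} = {(97,x26), (97,x27), (97,x28), (98,x26), (98,x27), (98,x28)}
These 10 distinct sets form the basis B.
Close under arbitrary unions to get τ_{X×Y}; counting gives |τ_{X×Y}| = 16.


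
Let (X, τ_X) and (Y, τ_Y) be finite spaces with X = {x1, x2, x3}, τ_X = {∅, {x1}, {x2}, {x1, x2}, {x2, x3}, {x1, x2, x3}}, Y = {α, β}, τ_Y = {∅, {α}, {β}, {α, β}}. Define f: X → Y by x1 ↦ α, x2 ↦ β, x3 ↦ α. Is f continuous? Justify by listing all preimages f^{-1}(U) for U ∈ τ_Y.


f is NOT continuous.

Compute f^{-1}(U) for each U ∈ τ_Y:
  U = ∅: f^{-1}(U) = ∅ ∈ τ_X ✓.
  U = {α}: f^{-1}(U) = {x1, x3} ∉ τ_X ✗.
  U = {β}: f^{-1}(U) = {x2} ∈ τ_X ✓.
  U = {α, β}: f^{-1}(U) = {x1, x2, x3} ∈ τ_X ✓.
Found U = {α} with f^{-1}(U) = {x1, x3} not in τ_X. Therefore f is NOT continuous.


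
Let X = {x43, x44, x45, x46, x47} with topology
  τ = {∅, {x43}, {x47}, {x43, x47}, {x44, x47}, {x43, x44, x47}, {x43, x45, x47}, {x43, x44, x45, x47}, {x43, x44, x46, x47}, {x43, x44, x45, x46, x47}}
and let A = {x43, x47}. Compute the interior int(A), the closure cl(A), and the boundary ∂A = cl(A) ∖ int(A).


int(A) = {x43, x47}, cl(A) = {x43, x44, x45, x46, x47}, ∂A = {x44, x45, x46}.

Closed sets in (X, τ) are complements of opens:
  closed(X, τ) = {∅, {x45}, {x46}, {x44, x46}, {x45, x46}, {x43, x45, x46}, {x44, x45, x46}, {x43, x44, x45, x46}, {x44, x45, x46, x47}, {x43, x44, x45, x46, x47}}.
int(A) = ⋃ {U ∈ τ : U ⊆ A}. Opens contained in A: ∅, {x43}, {x47}, {x43, x47}.
Taking the union of these: int(A) = {x43, x47}.
cl(A) = ⋂ {C closed : A ⊆ C}. Closed sets containing A: {x43, x44, x45, x46, x47}.
Intersecting these: cl(A) = {x43, x44, x45, x46, x47}.
∂A = cl(A) ∖ int(A) = {x43, x44, x45, x46, x47} ∖ {x43, x47} = {x44, x45, x46}.


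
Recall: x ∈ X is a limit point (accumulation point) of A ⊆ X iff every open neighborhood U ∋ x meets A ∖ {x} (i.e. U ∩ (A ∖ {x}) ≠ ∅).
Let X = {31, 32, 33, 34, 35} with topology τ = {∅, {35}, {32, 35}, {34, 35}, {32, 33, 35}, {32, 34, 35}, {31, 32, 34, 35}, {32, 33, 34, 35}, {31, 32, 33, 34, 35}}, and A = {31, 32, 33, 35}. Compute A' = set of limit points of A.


A' = {31, 32, 33, 34}

For each x ∈ X, list the open sets U ∈ τ with x ∈ U, then check whether U ∩ (A ∖ {x}) ≠ ∅ for every such U.
  x = 31: opens ∋ x are {31, 32, 34, 35}, {31, 32, 33, 34, 35}; each meets A ∖ {31}, so x IS a limit point.
  x = 32: opens ∋ x are {32, 35}, {32, 33, 35}, {32, 34, 35}, {31, 32, 34, 35}, {32, 33, 34, 35}, {31, 32, 33, 34, 35}; each meets A ∖ {32}, so x IS a limit point.
  x = 33: opens ∋ x are {32, 33, 35}, {32, 33, 34, 35}, {31, 32, 33, 34, 35}; each meets A ∖ {33}, so x IS a limit point.
  x = 34: opens ∋ x are {34, 35}, {32, 34, 35}, {31, 32, 34, 35}, {32, 33, 34, 35}, {31, 32, 33, 34, 35}; each meets A ∖ {34}, so x IS a limit point.
  x = 35: open {35} ∋ x has {35} ∩ (A ∖ {35}) = ∅, so x is NOT a limit point.
Collecting: A' = {31, 32, 33, 34}.


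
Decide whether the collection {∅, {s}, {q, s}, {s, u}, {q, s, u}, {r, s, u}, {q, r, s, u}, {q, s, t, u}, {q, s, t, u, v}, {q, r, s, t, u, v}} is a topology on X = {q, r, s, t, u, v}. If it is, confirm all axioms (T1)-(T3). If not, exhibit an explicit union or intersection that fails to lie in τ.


τ is NOT a topology on X.

Axiom (T1): ∅ ∈ τ? Yes; X ∈ τ? Yes.
Axiom (T2/T3): check pairwise unions and intersections of members of τ.
Counterexample for (T2): {r, s, u} ∪ {q, s, t, u} = {q, r, s, t, u} ∉ τ. Therefore τ is NOT a topology.


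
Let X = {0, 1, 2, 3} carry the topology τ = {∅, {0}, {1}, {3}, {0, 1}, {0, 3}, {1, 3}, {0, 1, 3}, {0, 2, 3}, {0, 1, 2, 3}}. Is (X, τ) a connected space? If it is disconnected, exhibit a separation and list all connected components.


(X, τ) is disconnected; components = [{1}, {0, 2, 3}].

Find clopen sets (U ∈ τ with X ∖ U ∈ τ):
  U = ∅, X ∖ U = {0, 1, 2, 3} — both open, so U is clopen.
  U = {1}, X ∖ U = {0, 2, 3} — both open, so U is clopen.
  U = {0, 2, 3}, X ∖ U = {1} — both open, so U is clopen.
  U = {0, 1, 2, 3}, X ∖ U = ∅ — both open, so U is clopen.
Nontrivial clopen(s) exist: e.g. {0, 2, 3}. So (X, τ) is disconnected.
Compute connected components by grouping points that agree on all clopens:
  component: {1}
  component: {0, 2, 3}


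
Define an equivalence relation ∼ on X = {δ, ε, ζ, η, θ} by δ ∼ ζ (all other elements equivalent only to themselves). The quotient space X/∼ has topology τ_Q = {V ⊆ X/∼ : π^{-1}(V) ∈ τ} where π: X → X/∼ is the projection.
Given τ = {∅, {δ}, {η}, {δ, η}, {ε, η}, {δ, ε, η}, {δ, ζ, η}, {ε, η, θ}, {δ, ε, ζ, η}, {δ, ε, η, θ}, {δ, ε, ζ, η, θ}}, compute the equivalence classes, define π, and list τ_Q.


X/∼ = {[δ=ζ], [ε], [η], [θ]}; |τ_Q| = 7.

Equivalence classes: [δ=ζ], [ε], [η], [θ].
Quotient map π: X → X/∼ sends δ ↦ [δ=ζ], ε ↦ [ε], ζ ↦ [δ=ζ], η ↦ [η], θ ↦ [θ].
For each subset V ⊆ X/∼, compute π^{-1}(V) ⊆ X and check whether π^{-1}(V) ∈ τ. V is open in τ_Q iff π^{-1}(V) ∈ τ.
  V = {}: π^{-1}(V) = ∅ ∈ τ ✓.
  V = {[δ=ζ]}: π^{-1}(V) = {δ, ζ} ∉ τ ✗.
  V = {[ε]}: π^{-1}(V) = {ε} ∉ τ ✗.
  V = {[δ=ζ], [ε]}: π^{-1}(V) = {δ, ε, ζ} ∉ τ ✗.
  V = {[η]}: π^{-1}(V) = {η} ∈ τ ✓.
  V = {[δ=ζ], [η]}: π^{-1}(V) = {δ, ζ, η} ∈ τ ✓.
  V = {[ε], [η]}: π^{-1}(V) = {ε, η} ∈ τ ✓.
  V = {[δ=ζ], [ε], [η]}: π^{-1}(V) = {δ, ε, ζ, η} ∈ τ ✓.
  V = {[θ]}: π^{-1}(V) = {θ} ∉ τ ✗.
  V = {[δ=ζ], [θ]}: π^{-1}(V) = {δ, ζ, θ} ∉ τ ✗.
  V = {[ε], [θ]}: π^{-1}(V) = {ε, θ} ∉ τ ✗.
  V = {[δ=ζ], [ε], [θ]}: π^{-1}(V) = {δ, ε, ζ, θ} ∉ τ ✗.
  V = {[η], [θ]}: π^{-1}(V) = {η, θ} ∉ τ ✗.
  V = {[δ=ζ], [η], [θ]}: π^{-1}(V) = {δ, ζ, η, θ} ∉ τ ✗.
  V = {[ε], [η], [θ]}: π^{-1}(V) = {ε, η, θ} ∈ τ ✓.
  V = {[δ=ζ], [ε], [η], [θ]}: π^{-1}(V) = {δ, ε, ζ, η, θ} ∈ τ ✓.
Open sets in the quotient: τ_Q = {{}, {[η]}, {[δ=ζ], [η]}, {[ε], [η]}, {[δ=ζ], [ε], [η]}, {[ε], [η], [θ]}, {[δ=ζ], [ε], [η], [θ]}} (7 elements).


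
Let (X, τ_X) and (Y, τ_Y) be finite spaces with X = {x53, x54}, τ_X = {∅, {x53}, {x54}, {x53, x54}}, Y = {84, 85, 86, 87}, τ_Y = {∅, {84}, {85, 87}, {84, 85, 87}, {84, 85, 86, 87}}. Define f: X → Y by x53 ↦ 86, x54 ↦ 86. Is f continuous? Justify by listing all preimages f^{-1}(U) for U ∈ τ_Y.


f IS continuous.

Compute f^{-1}(U) for each U ∈ τ_Y:
  U = ∅: f^{-1}(U) = ∅ ∈ τ_X ✓.
  U = {84}: f^{-1}(U) = ∅ ∈ τ_X ✓.
  U = {85, 87}: f^{-1}(U) = ∅ ∈ τ_X ✓.
  U = {84, 85, 87}: f^{-1}(U) = ∅ ∈ τ_X ✓.
  U = {84, 85, 86, 87}: f^{-1}(U) = {x53, x54} ∈ τ_X ✓.
Every preimage lies in τ_X, so f IS continuous.


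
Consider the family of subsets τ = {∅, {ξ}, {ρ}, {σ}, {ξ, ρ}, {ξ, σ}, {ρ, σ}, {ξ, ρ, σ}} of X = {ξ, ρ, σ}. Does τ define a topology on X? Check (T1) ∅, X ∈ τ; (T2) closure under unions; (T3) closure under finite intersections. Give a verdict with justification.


τ IS a topology on X.

Axiom (T1): ∅ ∈ τ? Yes; X ∈ τ? Yes.
Axiom (T2/T3): check pairwise unions and intersections of members of τ.
All pairwise intersections and unions checked — each lies in τ. Therefore τ satisfies (T1), (T2), (T3): it IS a topology on X.


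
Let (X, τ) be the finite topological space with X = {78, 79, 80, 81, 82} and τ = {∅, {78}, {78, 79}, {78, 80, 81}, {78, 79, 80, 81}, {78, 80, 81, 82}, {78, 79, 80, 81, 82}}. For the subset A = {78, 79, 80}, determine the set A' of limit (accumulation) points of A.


A' = {79, 80, 81, 82}

For each x ∈ X, list the open sets U ∈ τ with x ∈ U, then check whether U ∩ (A ∖ {x}) ≠ ∅ for every such U.
  x = 78: open {78} ∋ x has {78} ∩ (A ∖ {78}) = ∅, so x is NOT a limit point.
  x = 79: opens ∋ x are {78, 79}, {78, 79, 80, 81}, {78, 79, 80, 81, 82}; each meets A ∖ {79}, so x IS a limit point.
  x = 80: opens ∋ x are {78, 80, 81}, {78, 79, 80, 81}, {78, 80, 81, 82}, {78, 79, 80, 81, 82}; each meets A ∖ {80}, so x IS a limit point.
  x = 81: opens ∋ x are {78, 80, 81}, {78, 79, 80, 81}, {78, 80, 81, 82}, {78, 79, 80, 81, 82}; each meets A ∖ {81}, so x IS a limit point.
  x = 82: opens ∋ x are {78, 80, 81, 82}, {78, 79, 80, 81, 82}; each meets A ∖ {82}, so x IS a limit point.
Collecting: A' = {79, 80, 81, 82}.


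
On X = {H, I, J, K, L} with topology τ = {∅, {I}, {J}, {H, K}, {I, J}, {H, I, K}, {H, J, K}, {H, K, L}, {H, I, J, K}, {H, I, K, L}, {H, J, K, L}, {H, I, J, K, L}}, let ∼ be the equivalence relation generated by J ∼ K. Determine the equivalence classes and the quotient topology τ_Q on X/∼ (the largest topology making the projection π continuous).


X/∼ = {[H], [I], [J=K], [L]}; |τ_Q| = 6.

Equivalence classes: [H], [I], [J=K], [L].
Quotient map π: X → X/∼ sends H ↦ [H], I ↦ [I], J ↦ [J=K], K ↦ [J=K], L ↦ [L].
For each subset V ⊆ X/∼, compute π^{-1}(V) ⊆ X and check whether π^{-1}(V) ∈ τ. V is open in τ_Q iff π^{-1}(V) ∈ τ.
  V = {}: π^{-1}(V) = ∅ ∈ τ ✓.
  V = {[H]}: π^{-1}(V) = {H} ∉ τ ✗.
  V = {[I]}: π^{-1}(V) = {I} ∈ τ ✓.
  V = {[H], [I]}: π^{-1}(V) = {H, I} ∉ τ ✗.
  V = {[J=K]}: π^{-1}(V) = {J, K} ∉ τ ✗.
  V = {[H], [J=K]}: π^{-1}(V) = {H, J, K} ∈ τ ✓.
  V = {[I], [J=K]}: π^{-1}(V) = {I, J, K} ∉ τ ✗.
  V = {[H], [I], [J=K]}: π^{-1}(V) = {H, I, J, K} ∈ τ ✓.
  V = {[L]}: π^{-1}(V) = {L} ∉ τ ✗.
  V = {[H], [L]}: π^{-1}(V) = {H, L} ∉ τ ✗.
  V = {[I], [L]}: π^{-1}(V) = {I, L} ∉ τ ✗.
  V = {[H], [I], [L]}: π^{-1}(V) = {H, I, L} ∉ τ ✗.
  V = {[J=K], [L]}: π^{-1}(V) = {J, K, L} ∉ τ ✗.
  V = {[H], [J=K], [L]}: π^{-1}(V) = {H, J, K, L} ∈ τ ✓.
  V = {[I], [J=K], [L]}: π^{-1}(V) = {I, J, K, L} ∉ τ ✗.
  V = {[H], [I], [J=K], [L]}: π^{-1}(V) = {H, I, J, K, L} ∈ τ ✓.
Open sets in the quotient: τ_Q = {{}, {[I]}, {[H], [J=K]}, {[H], [I], [J=K]}, {[H], [J=K], [L]}, {[H], [I], [J=K], [L]}} (6 elements).


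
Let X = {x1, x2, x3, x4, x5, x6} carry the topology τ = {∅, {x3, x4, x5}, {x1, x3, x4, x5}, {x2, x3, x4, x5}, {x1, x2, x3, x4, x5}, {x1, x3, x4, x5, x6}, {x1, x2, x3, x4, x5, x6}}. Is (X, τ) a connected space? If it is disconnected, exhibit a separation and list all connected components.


(X, τ) is connected.

Find clopen sets (U ∈ τ with X ∖ U ∈ τ):
  U = ∅, X ∖ U = {x1, x2, x3, x4, x5, x6} — both open, so U is clopen.
  U = {x1, x2, x3, x4, x5, x6}, X ∖ U = ∅ — both open, so U is clopen.
Only trivial clopens (∅ and X) exist, so (X, τ) is connected.
Compute connected components by grouping points that agree on all clopens:
  component: {x1, x2, x3, x4, x5, x6}


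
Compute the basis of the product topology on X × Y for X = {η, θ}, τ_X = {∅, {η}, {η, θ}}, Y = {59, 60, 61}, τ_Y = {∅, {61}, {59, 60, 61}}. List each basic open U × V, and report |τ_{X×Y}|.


Basis B = {∅ × ∅, {η} × {61}, {η, θ} × {61}, {η} × {59, 60, 61}, {η, θ} × {59, 60, 61}}; |τ_{X×Y}| = 6.

Enumerate products U × V with U ∈ τ_X, V ∈ τ_Y (deduplicated):
  ∅ × ∅ = {} (∅)
  {η} × {61} = {(η,61)}
  {η, θ} × {61} = {(η,61), (θ,61)}
  {η} × {59, 60, 61} = {(η,59), (η,60), (η,61)}
  {η, θ} × {59, 60, 61} = {(η,59), (η,60), (η,61), (θ,59), (θ,60), (θ,61)}
These 5 distinct sets form the basis B.
Close under arbitrary unions to get τ_{X×Y}; counting gives |τ_{X×Y}| = 6.


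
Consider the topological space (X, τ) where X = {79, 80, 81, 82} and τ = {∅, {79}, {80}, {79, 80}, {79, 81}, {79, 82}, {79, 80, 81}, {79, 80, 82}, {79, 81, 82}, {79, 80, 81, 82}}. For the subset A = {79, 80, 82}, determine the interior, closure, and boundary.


int(A) = {79, 80, 82}, cl(A) = {79, 80, 81, 82}, ∂A = {81}.

Closed sets in (X, τ) are complements of opens:
  closed(X, τ) = {∅, {80}, {81}, {82}, {80, 81}, {80, 82}, {81, 82}, {79, 81, 82}, {80, 81, 82}, {79, 80, 81, 82}}.
int(A) = ⋃ {U ∈ τ : U ⊆ A}. Opens contained in A: ∅, {79}, {80}, {79, 80}, {79, 82}, {79, 80, 82}.
Taking the union of these: int(A) = {79, 80, 82}.
cl(A) = ⋂ {C closed : A ⊆ C}. Closed sets containing A: {79, 80, 81, 82}.
Intersecting these: cl(A) = {79, 80, 81, 82}.
∂A = cl(A) ∖ int(A) = {79, 80, 81, 82} ∖ {79, 80, 82} = {81}.


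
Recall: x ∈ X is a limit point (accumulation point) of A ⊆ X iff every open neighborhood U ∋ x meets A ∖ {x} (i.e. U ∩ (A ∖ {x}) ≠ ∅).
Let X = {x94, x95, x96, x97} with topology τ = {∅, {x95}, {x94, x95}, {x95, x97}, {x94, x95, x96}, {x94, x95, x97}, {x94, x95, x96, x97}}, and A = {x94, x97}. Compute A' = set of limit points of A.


A' = {x96}

For each x ∈ X, list the open sets U ∈ τ with x ∈ U, then check whether U ∩ (A ∖ {x}) ≠ ∅ for every such U.
  x = x94: open {x94, x95} ∋ x has {x94, x95} ∩ (A ∖ {x94}) = ∅, so x is NOT a limit point.
  x = x95: open {x95} ∋ x has {x95} ∩ (A ∖ {x95}) = ∅, so x is NOT a limit point.
  x = x96: opens ∋ x are {x94, x95, x96}, {x94, x95, x96, x97}; each meets A ∖ {x96}, so x IS a limit point.
  x = x97: open {x95, x97} ∋ x has {x95, x97} ∩ (A ∖ {x97}) = ∅, so x is NOT a limit point.
Collecting: A' = {x96}.


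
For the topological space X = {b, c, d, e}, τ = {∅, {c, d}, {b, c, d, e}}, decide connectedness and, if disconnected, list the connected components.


(X, τ) is connected.

Find clopen sets (U ∈ τ with X ∖ U ∈ τ):
  U = ∅, X ∖ U = {b, c, d, e} — both open, so U is clopen.
  U = {b, c, d, e}, X ∖ U = ∅ — both open, so U is clopen.
Only trivial clopens (∅ and X) exist, so (X, τ) is connected.
Compute connected components by grouping points that agree on all clopens:
  component: {b, c, d, e}


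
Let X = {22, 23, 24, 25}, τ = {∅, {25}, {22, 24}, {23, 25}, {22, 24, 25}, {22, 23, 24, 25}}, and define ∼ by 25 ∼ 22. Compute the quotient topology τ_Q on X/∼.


X/∼ = {[22=25], [23], [24]}; |τ_Q| = 3.

Equivalence classes: [22=25], [23], [24].
Quotient map π: X → X/∼ sends 22 ↦ [22=25], 23 ↦ [23], 24 ↦ [24], 25 ↦ [22=25].
For each subset V ⊆ X/∼, compute π^{-1}(V) ⊆ X and check whether π^{-1}(V) ∈ τ. V is open in τ_Q iff π^{-1}(V) ∈ τ.
  V = {}: π^{-1}(V) = ∅ ∈ τ ✓.
  V = {[22=25]}: π^{-1}(V) = {22, 25} ∉ τ ✗.
  V = {[23]}: π^{-1}(V) = {23} ∉ τ ✗.
  V = {[22=25], [23]}: π^{-1}(V) = {22, 23, 25} ∉ τ ✗.
  V = {[24]}: π^{-1}(V) = {24} ∉ τ ✗.
  V = {[22=25], [24]}: π^{-1}(V) = {22, 24, 25} ∈ τ ✓.
  V = {[23], [24]}: π^{-1}(V) = {23, 24} ∉ τ ✗.
  V = {[22=25], [23], [24]}: π^{-1}(V) = {22, 23, 24, 25} ∈ τ ✓.
Open sets in the quotient: τ_Q = {{}, {[22=25], [24]}, {[22=25], [23], [24]}} (3 elements).


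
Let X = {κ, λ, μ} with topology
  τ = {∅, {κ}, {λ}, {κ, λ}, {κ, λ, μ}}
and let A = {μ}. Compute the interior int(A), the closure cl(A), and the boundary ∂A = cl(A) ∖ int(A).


int(A) = ∅, cl(A) = {μ}, ∂A = {μ}.

Closed sets in (X, τ) are complements of opens:
  closed(X, τ) = {∅, {μ}, {κ, μ}, {λ, μ}, {κ, λ, μ}}.
int(A) = ⋃ {U ∈ τ : U ⊆ A}. Opens contained in A: ∅.
Taking the union of these: int(A) = ∅.
cl(A) = ⋂ {C closed : A ⊆ C}. Closed sets containing A: {μ}, {κ, μ}, {λ, μ}, {κ, λ, μ}.
Intersecting these: cl(A) = {μ}.
∂A = cl(A) ∖ int(A) = {μ} ∖ ∅ = {μ}.


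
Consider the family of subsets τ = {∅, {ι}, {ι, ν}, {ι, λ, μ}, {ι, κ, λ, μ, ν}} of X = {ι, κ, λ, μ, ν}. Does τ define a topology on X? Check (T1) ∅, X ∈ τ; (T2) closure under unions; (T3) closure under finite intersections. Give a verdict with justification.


τ is NOT a topology on X.

Axiom (T1): ∅ ∈ τ? Yes; X ∈ τ? Yes.
Axiom (T2/T3): check pairwise unions and intersections of members of τ.
Counterexample for (T2): {ι, ν} ∪ {ι, λ, μ} = {ι, λ, μ, ν} ∉ τ. Therefore τ is NOT a topology.


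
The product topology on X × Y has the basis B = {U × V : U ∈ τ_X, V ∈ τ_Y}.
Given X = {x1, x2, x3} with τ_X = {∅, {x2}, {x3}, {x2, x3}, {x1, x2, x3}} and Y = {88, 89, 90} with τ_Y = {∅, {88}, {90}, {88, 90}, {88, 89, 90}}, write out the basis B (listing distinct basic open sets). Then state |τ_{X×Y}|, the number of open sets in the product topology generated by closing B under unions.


Basis B = {∅ × ∅, {x2} × {88}, {x2} × {90}, {x3} × {88}, {x3} × {90}, {x2} × {88, 90}, {x2, x3} × {88}, {x2, x3} × {90}, {x3} × {88, 90}, {x1, x2, x3} × {88}, {x1, x2, x3} × {90}, {x2} × {88, 89, 90}, {x3} × {88, 89, 90}, {x2, x3} × {88, 90}, {x1, x2, x3} × {88, 90}, {x2, x3} × {88, 89, 90}, {x1, x2, x3} × {88, 89, 90}}; |τ_{X×Y}| = 48.

Enumerate products U × V with U ∈ τ_X, V ∈ τ_Y (deduplicated):
  ∅ × ∅ = {} (∅)
  {x2} × {88} = {(x2,88)}
  {x2} × {90} = {(x2,90)}
  {x3} × {88} = {(x3,88)}
  {x3} × {90} = {(x3,90)}
  {x2} × {88, 90} = {(x2,88), (x2,90)}
  {x2, x3} × {88} = {(x2,88), (x3,88)}
  {x2, x3} × {90} = {(x2,90), (x3,90)}
  {x3} × {88, 90} = {(x3,88), (x3,90)}
  {x1, x2, x3} × {88} = {(x1,88), (x2,88), (x3,88)}
  {x1, x2, x3} × {90} = {(x1,90), (x2,90), (x3,90)}
  {x2} × {88, 89, 90} = {(x2,88), (x2,89), (x2,90)}
  {x3} × {88, 89, 90} = {(x3,88), (x3,89), (x3,90)}
  {x2, x3} × {88, 90} = {(x2,88), (x2,90), (x3,88), (x3,90)}
  {x1, x2, x3} × {88, 90} = {(x1,88), (x1,90), (x2,88), (x2,90), (x3,88), (x3,90)}
  {x2, x3} × {88, 89, 90} = {(x2,88), (x2,89), (x2,90), (x3,88), (x3,89), (x3,90)}
  {x1, x2, x3} × {88, 89, 90} = {(x1,88), (x1,89), (x1,90), (x2,88), (x2,89), (x2,90), (x3,88), (x3,89), (x3,90)}
These 17 distinct sets form the basis B.
Close under arbitrary unions to get τ_{X×Y}; counting gives |τ_{X×Y}| = 48.


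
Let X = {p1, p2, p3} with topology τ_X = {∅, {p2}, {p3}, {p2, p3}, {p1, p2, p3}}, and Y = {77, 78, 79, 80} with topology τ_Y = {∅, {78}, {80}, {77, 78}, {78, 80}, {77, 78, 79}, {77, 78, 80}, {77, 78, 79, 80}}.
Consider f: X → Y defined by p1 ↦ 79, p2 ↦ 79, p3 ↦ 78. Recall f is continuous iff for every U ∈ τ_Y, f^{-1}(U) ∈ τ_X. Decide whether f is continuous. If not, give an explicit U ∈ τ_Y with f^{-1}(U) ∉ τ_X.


f IS continuous.

Compute f^{-1}(U) for each U ∈ τ_Y:
  U = ∅: f^{-1}(U) = ∅ ∈ τ_X ✓.
  U = {78}: f^{-1}(U) = {p3} ∈ τ_X ✓.
  U = {80}: f^{-1}(U) = ∅ ∈ τ_X ✓.
  U = {77, 78}: f^{-1}(U) = {p3} ∈ τ_X ✓.
  U = {78, 80}: f^{-1}(U) = {p3} ∈ τ_X ✓.
  U = {77, 78, 79}: f^{-1}(U) = {p1, p2, p3} ∈ τ_X ✓.
  U = {77, 78, 80}: f^{-1}(U) = {p3} ∈ τ_X ✓.
  U = {77, 78, 79, 80}: f^{-1}(U) = {p1, p2, p3} ∈ τ_X ✓.
Every preimage lies in τ_X, so f IS continuous.


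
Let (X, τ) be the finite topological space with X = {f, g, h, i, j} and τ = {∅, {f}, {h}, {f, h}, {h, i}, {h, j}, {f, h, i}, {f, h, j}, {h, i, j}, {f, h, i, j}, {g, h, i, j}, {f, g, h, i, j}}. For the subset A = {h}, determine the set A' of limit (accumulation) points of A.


A' = {g, i, j}

For each x ∈ X, list the open sets U ∈ τ with x ∈ U, then check whether U ∩ (A ∖ {x}) ≠ ∅ for every such U.
  x = f: open {f} ∋ x has {f} ∩ (A ∖ {f}) = ∅, so x is NOT a limit point.
  x = g: opens ∋ x are {g, h, i, j}, {f, g, h, i, j}; each meets A ∖ {g}, so x IS a limit point.
  x = h: open {h} ∋ x has {h} ∩ (A ∖ {h}) = ∅, so x is NOT a limit point.
  x = i: opens ∋ x are {h, i}, {f, h, i}, {h, i, j}, {f, h, i, j}, {g, h, i, j}, {f, g, h, i, j}; each meets A ∖ {i}, so x IS a limit point.
  x = j: opens ∋ x are {h, j}, {f, h, j}, {h, i, j}, {f, h, i, j}, {g, h, i, j}, {f, g, h, i, j}; each meets A ∖ {j}, so x IS a limit point.
Collecting: A' = {g, i, j}.


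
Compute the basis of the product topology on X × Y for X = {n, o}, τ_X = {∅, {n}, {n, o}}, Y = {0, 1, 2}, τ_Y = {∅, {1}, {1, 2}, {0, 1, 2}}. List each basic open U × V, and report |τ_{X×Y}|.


Basis B = {∅ × ∅, {n} × {1}, {n} × {1, 2}, {n, o} × {1}, {n} × {0, 1, 2}, {n, o} × {1, 2}, {n, o} × {0, 1, 2}}; |τ_{X×Y}| = 10.

Enumerate products U × V with U ∈ τ_X, V ∈ τ_Y (deduplicated):
  ∅ × ∅ = {} (∅)
  {n} × {1} = {(n,1)}
  {n} × {1, 2} = {(n,1), (n,2)}
  {n, o} × {1} = {(n,1), (o,1)}
  {n} × {0, 1, 2} = {(n,0), (n,1), (n,2)}
  {n, o} × {1, 2} = {(n,1), (n,2), (o,1), (o,2)}
  {n, o} × {0, 1, 2} = {(n,0), (n,1), (n,2), (o,0), (o,1), (o,2)}
These 7 distinct sets form the basis B.
Close under arbitrary unions to get τ_{X×Y}; counting gives |τ_{X×Y}| = 10.


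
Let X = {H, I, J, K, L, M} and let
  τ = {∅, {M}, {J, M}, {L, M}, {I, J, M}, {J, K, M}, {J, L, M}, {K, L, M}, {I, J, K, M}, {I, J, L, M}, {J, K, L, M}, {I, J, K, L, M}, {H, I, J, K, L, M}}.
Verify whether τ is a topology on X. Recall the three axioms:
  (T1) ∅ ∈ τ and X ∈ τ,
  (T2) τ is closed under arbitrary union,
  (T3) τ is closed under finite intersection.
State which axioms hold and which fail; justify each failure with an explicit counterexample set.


τ is NOT a topology on X.

Axiom (T1): ∅ ∈ τ? Yes; X ∈ τ? Yes.
Axiom (T2/T3): check pairwise unions and intersections of members of τ.
Counterexample for (T3): {J, K, M} ∩ {K, L, M} = {K, M} ∉ τ. Therefore τ is NOT a topology.


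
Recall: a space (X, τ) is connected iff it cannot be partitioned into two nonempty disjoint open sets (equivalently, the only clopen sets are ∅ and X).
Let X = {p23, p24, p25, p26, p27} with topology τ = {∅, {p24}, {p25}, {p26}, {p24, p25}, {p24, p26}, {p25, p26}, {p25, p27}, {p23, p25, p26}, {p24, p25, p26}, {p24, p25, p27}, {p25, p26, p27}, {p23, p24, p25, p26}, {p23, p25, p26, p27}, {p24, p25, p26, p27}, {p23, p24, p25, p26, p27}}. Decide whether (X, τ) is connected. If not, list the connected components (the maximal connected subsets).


(X, τ) is disconnected; components = [{p24}, {p23, p25, p26, p27}].

Find clopen sets (U ∈ τ with X ∖ U ∈ τ):
  U = ∅, X ∖ U = {p23, p24, p25, p26, p27} — both open, so U is clopen.
  U = {p24}, X ∖ U = {p23, p25, p26, p27} — both open, so U is clopen.
  U = {p23, p25, p26, p27}, X ∖ U = {p24} — both open, so U is clopen.
  U = {p23, p24, p25, p26, p27}, X ∖ U = ∅ — both open, so U is clopen.
Nontrivial clopen(s) exist: e.g. {p23, p25, p26, p27}. So (X, τ) is disconnected.
Compute connected components by grouping points that agree on all clopens:
  component: {p24}
  component: {p23, p25, p26, p27}


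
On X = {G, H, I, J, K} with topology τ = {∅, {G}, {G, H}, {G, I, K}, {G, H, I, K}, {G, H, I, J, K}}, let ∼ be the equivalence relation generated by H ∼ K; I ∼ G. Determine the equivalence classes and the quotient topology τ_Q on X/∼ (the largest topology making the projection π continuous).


X/∼ = {[G=I], [H=K], [J]}; |τ_Q| = 3.

Equivalence classes: [G=I], [H=K], [J].
Quotient map π: X → X/∼ sends G ↦ [G=I], H ↦ [H=K], I ↦ [G=I], J ↦ [J], K ↦ [H=K].
For each subset V ⊆ X/∼, compute π^{-1}(V) ⊆ X and check whether π^{-1}(V) ∈ τ. V is open in τ_Q iff π^{-1}(V) ∈ τ.
  V = {}: π^{-1}(V) = ∅ ∈ τ ✓.
  V = {[G=I]}: π^{-1}(V) = {G, I} ∉ τ ✗.
  V = {[H=K]}: π^{-1}(V) = {H, K} ∉ τ ✗.
  V = {[G=I], [H=K]}: π^{-1}(V) = {G, H, I, K} ∈ τ ✓.
  V = {[J]}: π^{-1}(V) = {J} ∉ τ ✗.
  V = {[G=I], [J]}: π^{-1}(V) = {G, I, J} ∉ τ ✗.
  V = {[H=K], [J]}: π^{-1}(V) = {H, J, K} ∉ τ ✗.
  V = {[G=I], [H=K], [J]}: π^{-1}(V) = {G, H, I, J, K} ∈ τ ✓.
Open sets in the quotient: τ_Q = {{}, {[G=I], [H=K]}, {[G=I], [H=K], [J]}} (3 elements).


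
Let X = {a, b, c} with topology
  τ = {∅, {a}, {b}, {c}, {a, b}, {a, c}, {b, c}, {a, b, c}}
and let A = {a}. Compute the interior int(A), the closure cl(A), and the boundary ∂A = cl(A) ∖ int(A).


int(A) = {a}, cl(A) = {a}, ∂A = ∅.

Closed sets in (X, τ) are complements of opens:
  closed(X, τ) = {∅, {a}, {b}, {c}, {a, b}, {a, c}, {b, c}, {a, b, c}}.
int(A) = ⋃ {U ∈ τ : U ⊆ A}. Opens contained in A: ∅, {a}.
Taking the union of these: int(A) = {a}.
cl(A) = ⋂ {C closed : A ⊆ C}. Closed sets containing A: {a}, {a, b}, {a, c}, {a, b, c}.
Intersecting these: cl(A) = {a}.
∂A = cl(A) ∖ int(A) = {a} ∖ {a} = ∅.


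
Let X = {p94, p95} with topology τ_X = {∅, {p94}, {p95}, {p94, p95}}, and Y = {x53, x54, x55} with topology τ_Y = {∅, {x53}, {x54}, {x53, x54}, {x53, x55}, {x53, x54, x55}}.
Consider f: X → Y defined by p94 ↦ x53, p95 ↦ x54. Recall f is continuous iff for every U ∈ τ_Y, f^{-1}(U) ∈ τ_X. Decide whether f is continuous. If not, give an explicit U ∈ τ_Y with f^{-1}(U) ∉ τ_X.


f IS continuous.

Compute f^{-1}(U) for each U ∈ τ_Y:
  U = ∅: f^{-1}(U) = ∅ ∈ τ_X ✓.
  U = {x53}: f^{-1}(U) = {p94} ∈ τ_X ✓.
  U = {x54}: f^{-1}(U) = {p95} ∈ τ_X ✓.
  U = {x53, x54}: f^{-1}(U) = {p94, p95} ∈ τ_X ✓.
  U = {x53, x55}: f^{-1}(U) = {p94} ∈ τ_X ✓.
  U = {x53, x54, x55}: f^{-1}(U) = {p94, p95} ∈ τ_X ✓.
Every preimage lies in τ_X, so f IS continuous.


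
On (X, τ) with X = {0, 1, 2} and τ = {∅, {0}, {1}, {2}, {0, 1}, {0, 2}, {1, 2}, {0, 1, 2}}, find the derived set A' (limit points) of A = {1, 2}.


A' = ∅

For each x ∈ X, list the open sets U ∈ τ with x ∈ U, then check whether U ∩ (A ∖ {x}) ≠ ∅ for every such U.
  x = 0: open {0} ∋ x has {0} ∩ (A ∖ {0}) = ∅, so x is NOT a limit point.
  x = 1: open {1} ∋ x has {1} ∩ (A ∖ {1}) = ∅, so x is NOT a limit point.
  x = 2: open {2} ∋ x has {2} ∩ (A ∖ {2}) = ∅, so x is NOT a limit point.
Collecting: A' = ∅.


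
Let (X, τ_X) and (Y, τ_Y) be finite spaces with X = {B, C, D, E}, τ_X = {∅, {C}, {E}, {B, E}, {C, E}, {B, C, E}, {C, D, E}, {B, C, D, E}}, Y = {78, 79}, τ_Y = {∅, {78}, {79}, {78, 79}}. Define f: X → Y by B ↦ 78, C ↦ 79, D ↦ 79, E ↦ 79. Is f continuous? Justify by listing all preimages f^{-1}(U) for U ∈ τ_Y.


f is NOT continuous.

Compute f^{-1}(U) for each U ∈ τ_Y:
  U = ∅: f^{-1}(U) = ∅ ∈ τ_X ✓.
  U = {78}: f^{-1}(U) = {B} ∉ τ_X ✗.
  U = {79}: f^{-1}(U) = {C, D, E} ∈ τ_X ✓.
  U = {78, 79}: f^{-1}(U) = {B, C, D, E} ∈ τ_X ✓.
Found U = {78} with f^{-1}(U) = {B} not in τ_X. Therefore f is NOT continuous.


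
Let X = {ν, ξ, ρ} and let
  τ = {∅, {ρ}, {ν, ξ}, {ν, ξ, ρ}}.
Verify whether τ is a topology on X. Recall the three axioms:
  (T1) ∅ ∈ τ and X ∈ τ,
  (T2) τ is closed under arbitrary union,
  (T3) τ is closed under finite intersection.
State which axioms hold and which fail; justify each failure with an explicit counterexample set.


τ IS a topology on X.

Axiom (T1): ∅ ∈ τ? Yes; X ∈ τ? Yes.
Axiom (T2/T3): check pairwise unions and intersections of members of τ.
All pairwise intersections and unions checked — each lies in τ. Therefore τ satisfies (T1), (T2), (T3): it IS a topology on X.


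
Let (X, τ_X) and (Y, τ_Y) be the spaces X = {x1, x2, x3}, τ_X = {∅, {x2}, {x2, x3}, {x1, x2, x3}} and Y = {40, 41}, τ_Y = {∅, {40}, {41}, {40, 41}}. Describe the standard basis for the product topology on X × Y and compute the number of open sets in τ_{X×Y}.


Basis B = {∅ × ∅, {x2} × {40}, {x2} × {41}, {x2} × {40, 41}, {x2, x3} × {40}, {x2, x3} × {41}, {x1, x2, x3} × {40}, {x1, x2, x3} × {41}, {x2, x3} × {40, 41}, {x1, x2, x3} × {40, 41}}; |τ_{X×Y}| = 16.

Enumerate products U × V with U ∈ τ_X, V ∈ τ_Y (deduplicated):
  ∅ × ∅ = {} (∅)
  {x2} × {40} = {(x2,40)}
  {x2} × {41} = {(x2,41)}
  {x2} × {40, 41} = {(x2,40), (x2,41)}
  {x2, x3} × {40} = {(x2,40), (x3,40)}
  {x2, x3} × {41} = {(x2,41), (x3,41)}
  {x1, x2, x3} × {40} = {(x1,40), (x2,40), (x3,40)}
  {x1, x2, x3} × {41} = {(x1,41), (x2,41), (x3,41)}
  {x2, x3} × {40, 41} = {(x2,40), (x2,41), (x3,40), (x3,41)}
  {x1, x2, x3} × {40, 41} = {(x1,40), (x1,41), (x2,40), (x2,41), (x3,40), (x3,41)}
These 10 distinct sets form the basis B.
Close under arbitrary unions to get τ_{X×Y}; counting gives |τ_{X×Y}| = 16.


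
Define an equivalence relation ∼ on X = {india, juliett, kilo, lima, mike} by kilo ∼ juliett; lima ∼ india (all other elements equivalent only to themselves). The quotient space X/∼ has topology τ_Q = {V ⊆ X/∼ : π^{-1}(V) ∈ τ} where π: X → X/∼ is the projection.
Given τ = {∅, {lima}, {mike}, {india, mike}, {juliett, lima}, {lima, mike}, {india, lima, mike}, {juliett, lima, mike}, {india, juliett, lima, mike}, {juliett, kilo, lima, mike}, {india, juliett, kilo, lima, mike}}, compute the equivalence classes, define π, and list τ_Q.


X/∼ = {[india=lima], [juliett=kilo], [mike]}; |τ_Q| = 4.

Equivalence classes: [india=lima], [juliett=kilo], [mike].
Quotient map π: X → X/∼ sends india ↦ [india=lima], juliett ↦ [juliett=kilo], kilo ↦ [juliett=kilo], lima ↦ [india=lima], mike ↦ [mike].
For each subset V ⊆ X/∼, compute π^{-1}(V) ⊆ X and check whether π^{-1}(V) ∈ τ. V is open in τ_Q iff π^{-1}(V) ∈ τ.
  V = {}: π^{-1}(V) = ∅ ∈ τ ✓.
  V = {[india=lima]}: π^{-1}(V) = {india, lima} ∉ τ ✗.
  V = {[juliett=kilo]}: π^{-1}(V) = {juliett, kilo} ∉ τ ✗.
  V = {[india=lima], [juliett=kilo]}: π^{-1}(V) = {india, juliett, kilo, lima} ∉ τ ✗.
  V = {[mike]}: π^{-1}(V) = {mike} ∈ τ ✓.
  V = {[india=lima], [mike]}: π^{-1}(V) = {india, lima, mike} ∈ τ ✓.
  V = {[juliett=kilo], [mike]}: π^{-1}(V) = {juliett, kilo, mike} ∉ τ ✗.
  V = {[india=lima], [juliett=kilo], [mike]}: π^{-1}(V) = {india, juliett, kilo, lima, mike} ∈ τ ✓.
Open sets in the quotient: τ_Q = {{}, {[mike]}, {[india=lima], [mike]}, {[india=lima], [juliett=kilo], [mike]}} (4 elements).


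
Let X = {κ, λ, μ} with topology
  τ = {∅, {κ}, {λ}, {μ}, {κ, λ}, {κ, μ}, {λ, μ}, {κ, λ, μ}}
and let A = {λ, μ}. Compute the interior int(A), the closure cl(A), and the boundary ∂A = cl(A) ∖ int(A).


int(A) = {λ, μ}, cl(A) = {λ, μ}, ∂A = ∅.

Closed sets in (X, τ) are complements of opens:
  closed(X, τ) = {∅, {κ}, {λ}, {μ}, {κ, λ}, {κ, μ}, {λ, μ}, {κ, λ, μ}}.
int(A) = ⋃ {U ∈ τ : U ⊆ A}. Opens contained in A: ∅, {λ}, {μ}, {λ, μ}.
Taking the union of these: int(A) = {λ, μ}.
cl(A) = ⋂ {C closed : A ⊆ C}. Closed sets containing A: {λ, μ}, {κ, λ, μ}.
Intersecting these: cl(A) = {λ, μ}.
∂A = cl(A) ∖ int(A) = {λ, μ} ∖ {λ, μ} = ∅.


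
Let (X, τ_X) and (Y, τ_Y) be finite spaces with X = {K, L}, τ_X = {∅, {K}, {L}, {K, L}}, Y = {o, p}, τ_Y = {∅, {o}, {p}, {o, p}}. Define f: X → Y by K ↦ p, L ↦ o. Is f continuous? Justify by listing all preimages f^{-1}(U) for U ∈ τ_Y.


f IS continuous.

Compute f^{-1}(U) for each U ∈ τ_Y:
  U = ∅: f^{-1}(U) = ∅ ∈ τ_X ✓.
  U = {o}: f^{-1}(U) = {L} ∈ τ_X ✓.
  U = {p}: f^{-1}(U) = {K} ∈ τ_X ✓.
  U = {o, p}: f^{-1}(U) = {K, L} ∈ τ_X ✓.
Every preimage lies in τ_X, so f IS continuous.


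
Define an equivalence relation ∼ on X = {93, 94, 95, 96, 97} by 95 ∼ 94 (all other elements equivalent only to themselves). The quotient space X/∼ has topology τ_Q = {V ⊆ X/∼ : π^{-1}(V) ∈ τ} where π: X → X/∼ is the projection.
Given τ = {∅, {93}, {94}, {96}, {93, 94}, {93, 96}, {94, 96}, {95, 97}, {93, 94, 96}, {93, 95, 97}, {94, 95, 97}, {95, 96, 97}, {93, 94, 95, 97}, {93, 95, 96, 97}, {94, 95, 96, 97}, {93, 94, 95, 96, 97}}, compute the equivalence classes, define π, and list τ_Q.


X/∼ = {[93], [94=95], [96], [97]}; |τ_Q| = 8.

Equivalence classes: [93], [94=95], [96], [97].
Quotient map π: X → X/∼ sends 93 ↦ [93], 94 ↦ [94=95], 95 ↦ [94=95], 96 ↦ [96], 97 ↦ [97].
For each subset V ⊆ X/∼, compute π^{-1}(V) ⊆ X and check whether π^{-1}(V) ∈ τ. V is open in τ_Q iff π^{-1}(V) ∈ τ.
  V = {}: π^{-1}(V) = ∅ ∈ τ ✓.
  V = {[93]}: π^{-1}(V) = {93} ∈ τ ✓.
  V = {[94=95]}: π^{-1}(V) = {94, 95} ∉ τ ✗.
  V = {[93], [94=95]}: π^{-1}(V) = {93, 94, 95} ∉ τ ✗.
  V = {[96]}: π^{-1}(V) = {96} ∈ τ ✓.
  V = {[93], [96]}: π^{-1}(V) = {93, 96} ∈ τ ✓.
  V = {[94=95], [96]}: π^{-1}(V) = {94, 95, 96} ∉ τ ✗.
  V = {[93], [94=95], [96]}: π^{-1}(V) = {93, 94, 95, 96} ∉ τ ✗.
  V = {[97]}: π^{-1}(V) = {97} ∉ τ ✗.
  V = {[93], [97]}: π^{-1}(V) = {93, 97} ∉ τ ✗.
  V = {[94=95], [97]}: π^{-1}(V) = {94, 95, 97} ∈ τ ✓.
  V = {[93], [94=95], [97]}: π^{-1}(V) = {93, 94, 95, 97} ∈ τ ✓.
  V = {[96], [97]}: π^{-1}(V) = {96, 97} ∉ τ ✗.
  V = {[93], [96], [97]}: π^{-1}(V) = {93, 96, 97} ∉ τ ✗.
  V = {[94=95], [96], [97]}: π^{-1}(V) = {94, 95, 96, 97} ∈ τ ✓.
  V = {[93], [94=95], [96], [97]}: π^{-1}(V) = {93, 94, 95, 96, 97} ∈ τ ✓.
Open sets in the quotient: τ_Q = {{}, {[93]}, {[96]}, {[93], [96]}, {[94=95], [97]}, {[93], [94=95], [97]}, {[94=95], [96], [97]}, {[93], [94=95], [96], [97]}} (8 elements).


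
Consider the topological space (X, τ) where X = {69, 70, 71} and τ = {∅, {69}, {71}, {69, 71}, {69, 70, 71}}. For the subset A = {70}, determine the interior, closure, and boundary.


int(A) = ∅, cl(A) = {70}, ∂A = {70}.

Closed sets in (X, τ) are complements of opens:
  closed(X, τ) = {∅, {70}, {69, 70}, {70, 71}, {69, 70, 71}}.
int(A) = ⋃ {U ∈ τ : U ⊆ A}. Opens contained in A: ∅.
Taking the union of these: int(A) = ∅.
cl(A) = ⋂ {C closed : A ⊆ C}. Closed sets containing A: {70}, {69, 70}, {70, 71}, {69, 70, 71}.
Intersecting these: cl(A) = {70}.
∂A = cl(A) ∖ int(A) = {70} ∖ ∅ = {70}.
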